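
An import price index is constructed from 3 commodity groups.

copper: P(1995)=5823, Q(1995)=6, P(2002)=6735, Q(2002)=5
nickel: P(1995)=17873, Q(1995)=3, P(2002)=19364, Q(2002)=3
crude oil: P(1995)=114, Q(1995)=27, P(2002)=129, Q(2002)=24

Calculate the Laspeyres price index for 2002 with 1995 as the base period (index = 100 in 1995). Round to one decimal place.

111.3

Laspeyres price index uses base-period quantities as weights.
ΣP(2002)·Q(1995) = 6735×6 + 19364×3 + 129×27 = 40410 + 58092 + 3483 = 101985
ΣP(1995)·Q(1995) = 5823×6 + 17873×3 + 114×27 = 34938 + 53619 + 3078 = 91635
Index = 101985 / 91635 × 100 = 111.2948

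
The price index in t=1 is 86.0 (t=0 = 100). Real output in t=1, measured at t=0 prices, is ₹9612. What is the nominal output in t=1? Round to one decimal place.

Nominal = Real × (Index/100) = 9612 × (86.0/100)
        = 9612 × 0.860 = 8266.3200

8266.3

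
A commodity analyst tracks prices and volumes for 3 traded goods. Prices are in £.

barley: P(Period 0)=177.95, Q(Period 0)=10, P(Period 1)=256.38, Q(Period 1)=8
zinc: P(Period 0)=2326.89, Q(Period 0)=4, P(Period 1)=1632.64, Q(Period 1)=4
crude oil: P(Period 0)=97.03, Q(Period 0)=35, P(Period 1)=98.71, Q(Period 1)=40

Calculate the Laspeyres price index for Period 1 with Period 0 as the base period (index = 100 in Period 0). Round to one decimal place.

Laspeyres price index uses base-period quantities as weights.
ΣP(Period 1)·Q(Period 0) = 256.38×10 + 1632.64×4 + 98.71×35 = 2563.8 + 6530.56 + 3454.85 = 12549.21
ΣP(Period 0)·Q(Period 0) = 177.95×10 + 2326.89×4 + 97.03×35 = 1779.5 + 9307.56 + 3396.05 = 14483.11
Index = 12549.21 / 14483.11 × 100 = 86.6472

86.6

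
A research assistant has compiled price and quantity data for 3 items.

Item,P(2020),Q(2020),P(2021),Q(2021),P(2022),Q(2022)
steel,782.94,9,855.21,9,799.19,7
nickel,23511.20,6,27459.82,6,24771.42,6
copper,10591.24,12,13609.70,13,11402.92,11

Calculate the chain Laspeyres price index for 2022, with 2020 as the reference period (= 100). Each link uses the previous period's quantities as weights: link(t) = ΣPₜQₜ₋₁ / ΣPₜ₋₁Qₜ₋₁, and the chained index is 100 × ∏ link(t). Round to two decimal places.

106.18

Link 2020→2021:
ΣP(2021)Q(2020) = 855.21×9 + 27459.82×6 + 13609.70×12 = 7696.89 + 164758.92 + 163316.4 = 335772.21
ΣP(2020)Q(2020) = 782.94×9 + 23511.20×6 + 10591.24×12 = 7046.46 + 141067.2 + 127094.88 = 275208.54
link = 335772.21/275208.54 = 1.220065
Link 2021→2022:
ΣP(2022)Q(2021) = 799.19×9 + 24771.42×6 + 11402.92×13 = 7192.71 + 148628.52 + 148237.96 = 304059.19
ΣP(2021)Q(2021) = 855.21×9 + 27459.82×6 + 13609.70×13 = 7696.89 + 164758.92 + 176926.1 = 349381.91
link = 304059.19/349381.91 = 0.870277
Chained index = 100 × 1.220065 × 0.870277 = 106.1795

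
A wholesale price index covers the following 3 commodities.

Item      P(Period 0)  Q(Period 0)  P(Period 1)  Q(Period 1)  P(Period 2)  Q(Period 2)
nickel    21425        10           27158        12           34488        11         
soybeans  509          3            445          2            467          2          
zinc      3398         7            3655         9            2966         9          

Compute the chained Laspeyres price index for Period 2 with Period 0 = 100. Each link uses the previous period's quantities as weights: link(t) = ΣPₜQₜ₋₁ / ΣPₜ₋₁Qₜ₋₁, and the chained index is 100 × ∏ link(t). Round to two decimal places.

Link Period 0→Period 1:
ΣP(Period 1)Q(Period 0) = 27158×10 + 445×3 + 3655×7 = 271580 + 1335 + 25585 = 298500
ΣP(Period 0)Q(Period 0) = 21425×10 + 509×3 + 3398×7 = 214250 + 1527 + 23786 = 239563
link = 298500/239563 = 1.246019
Link Period 1→Period 2:
ΣP(Period 2)Q(Period 1) = 34488×12 + 467×2 + 2966×9 = 413856 + 934 + 26694 = 441484
ΣP(Period 1)Q(Period 1) = 27158×12 + 445×2 + 3655×9 = 325896 + 890 + 32895 = 359681
link = 441484/359681 = 1.227432
Chained index = 100 × 1.246019 × 1.227432 = 152.9403

152.94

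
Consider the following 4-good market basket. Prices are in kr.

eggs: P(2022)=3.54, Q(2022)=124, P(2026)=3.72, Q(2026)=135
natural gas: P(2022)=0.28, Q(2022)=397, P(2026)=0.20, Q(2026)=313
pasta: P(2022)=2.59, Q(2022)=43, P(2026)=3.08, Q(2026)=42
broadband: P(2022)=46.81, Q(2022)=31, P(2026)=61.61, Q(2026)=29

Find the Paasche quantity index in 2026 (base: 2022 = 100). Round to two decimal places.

Paasche quantity index uses current-period prices as weights.
ΣP(2026)·Q(2026) = 3.72×135 + 0.20×313 + 3.08×42 + 61.61×29 = 502.2 + 62.6 + 129.36 + 1786.69 = 2480.85
ΣP(2026)·Q(2022) = 3.72×124 + 0.20×397 + 3.08×43 + 61.61×31 = 461.28 + 79.4 + 132.44 + 1909.91 = 2583.03
Index = 2480.85 / 2583.03 × 100 = 96.0442

96.04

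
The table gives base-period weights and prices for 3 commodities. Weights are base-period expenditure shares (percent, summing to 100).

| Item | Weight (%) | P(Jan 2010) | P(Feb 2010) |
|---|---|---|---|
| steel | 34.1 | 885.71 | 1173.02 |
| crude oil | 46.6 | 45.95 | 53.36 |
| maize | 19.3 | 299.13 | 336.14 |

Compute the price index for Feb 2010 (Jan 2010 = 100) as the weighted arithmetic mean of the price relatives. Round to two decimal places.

steel: 34.1 × (1173.02/885.71) = 34.1 × 1.324384 = 45.1615
crude oil: 46.6 × (53.36/45.95) = 46.6 × 1.161262 = 54.1148
maize: 19.3 × (336.14/299.13) = 19.3 × 1.123725 = 21.6879
Index = Σ wᵢ·(p₁ᵢ/p₀ᵢ) = 45.1615 + 54.1148 + 21.6879 = 120.9642

120.96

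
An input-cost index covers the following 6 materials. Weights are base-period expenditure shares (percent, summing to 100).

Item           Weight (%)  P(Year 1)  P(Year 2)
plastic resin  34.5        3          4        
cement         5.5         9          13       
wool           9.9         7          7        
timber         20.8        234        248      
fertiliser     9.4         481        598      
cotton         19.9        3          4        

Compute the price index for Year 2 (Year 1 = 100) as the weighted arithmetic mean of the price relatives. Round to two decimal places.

plastic resin: 34.5 × (4/3) = 34.5 × 1.333333 = 46.0000
cement: 5.5 × (13/9) = 5.5 × 1.444444 = 7.9444
wool: 9.9 × (7/7) = 9.9 × 1.000000 = 9.9000
timber: 20.8 × (248/234) = 20.8 × 1.059829 = 22.0444
fertiliser: 9.4 × (598/481) = 9.4 × 1.243243 = 11.6865
cotton: 19.9 × (4/3) = 19.9 × 1.333333 = 26.5333
Index = Σ wᵢ·(p₁ᵢ/p₀ᵢ) = 46.0000 + 7.9444 + 9.9000 + 22.0444 + 11.6865 + 26.5333 = 124.1087

124.11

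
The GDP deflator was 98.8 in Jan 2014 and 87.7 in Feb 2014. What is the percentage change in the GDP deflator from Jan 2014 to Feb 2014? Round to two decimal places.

-11.23%

Change = (87.7 − 98.8) / 98.8 × 100
       = -11.1 / 98.8 × 100 = -11.2348%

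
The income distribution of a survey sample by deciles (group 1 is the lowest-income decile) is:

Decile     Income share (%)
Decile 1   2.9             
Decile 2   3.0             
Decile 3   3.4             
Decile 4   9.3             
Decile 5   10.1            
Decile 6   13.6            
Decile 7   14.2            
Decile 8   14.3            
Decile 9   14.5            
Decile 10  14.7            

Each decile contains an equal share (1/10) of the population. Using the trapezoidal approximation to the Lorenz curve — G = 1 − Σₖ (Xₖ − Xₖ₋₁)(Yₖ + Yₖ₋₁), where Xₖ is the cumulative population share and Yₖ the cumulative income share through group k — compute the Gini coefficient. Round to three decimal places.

Cumulative income shares Yₖ: 0.0290, 0.0590, 0.0930, 0.1860, 0.2870, 0.4230, 0.5650, 0.7080, 0.8530, 1.0000
Σ (Xₖ−Xₖ₋₁)(Yₖ+Yₖ₋₁) = (1/10)(0.0290+0.0000) + (1/10)(0.0590+0.0290) + (1/10)(0.0930+0.0590) + (1/10)(0.1860+0.0930) + (1/10)(0.2870+0.1860) + (1/10)(0.4230+0.2870) + (1/10)(0.5650+0.4230) + (1/10)(0.7080+0.5650) + (1/10)(0.8530+0.7080) + (1/10)(1.0000+0.8530)
  = 0.0029 + 0.0088 + 0.0152 + 0.0279 + 0.0473 + 0.0710 + 0.0988 + 0.1273 + 0.1561 + 0.1853 = 0.7406
G = 1 − 0.7406 = 0.2594

0.259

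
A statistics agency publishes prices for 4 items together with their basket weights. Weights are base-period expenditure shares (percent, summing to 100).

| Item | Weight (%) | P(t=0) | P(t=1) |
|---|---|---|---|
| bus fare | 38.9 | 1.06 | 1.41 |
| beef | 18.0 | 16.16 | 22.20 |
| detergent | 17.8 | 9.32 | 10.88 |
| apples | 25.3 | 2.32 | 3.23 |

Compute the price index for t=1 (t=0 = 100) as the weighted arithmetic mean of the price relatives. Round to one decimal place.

132.5

bus fare: 38.9 × (1.41/1.06) = 38.9 × 1.330189 = 51.7443
beef: 18.0 × (22.20/16.16) = 18.0 × 1.373762 = 24.7277
detergent: 17.8 × (10.88/9.32) = 17.8 × 1.167382 = 20.7794
apples: 25.3 × (3.23/2.32) = 25.3 × 1.392241 = 35.2237
Index = Σ wᵢ·(p₁ᵢ/p₀ᵢ) = 51.7443 + 24.7277 + 20.7794 + 35.2237 = 132.4752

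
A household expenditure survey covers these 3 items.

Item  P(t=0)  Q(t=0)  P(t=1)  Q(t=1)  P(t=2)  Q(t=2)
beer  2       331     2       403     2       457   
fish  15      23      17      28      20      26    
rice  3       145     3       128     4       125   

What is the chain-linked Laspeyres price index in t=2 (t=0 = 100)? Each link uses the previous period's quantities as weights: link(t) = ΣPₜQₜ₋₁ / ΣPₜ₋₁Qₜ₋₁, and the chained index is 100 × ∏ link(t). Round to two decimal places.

116.32

Link t=0→t=1:
ΣP(t=1)Q(t=0) = 2×331 + 17×23 + 3×145 = 662 + 391 + 435 = 1488
ΣP(t=0)Q(t=0) = 2×331 + 15×23 + 3×145 = 662 + 345 + 435 = 1442
link = 1488/1442 = 1.031900
Link t=1→t=2:
ΣP(t=2)Q(t=1) = 2×403 + 20×28 + 4×128 = 806 + 560 + 512 = 1878
ΣP(t=1)Q(t=1) = 2×403 + 17×28 + 3×128 = 806 + 476 + 384 = 1666
link = 1878/1666 = 1.127251
Chained index = 100 × 1.031900 × 1.127251 = 116.3210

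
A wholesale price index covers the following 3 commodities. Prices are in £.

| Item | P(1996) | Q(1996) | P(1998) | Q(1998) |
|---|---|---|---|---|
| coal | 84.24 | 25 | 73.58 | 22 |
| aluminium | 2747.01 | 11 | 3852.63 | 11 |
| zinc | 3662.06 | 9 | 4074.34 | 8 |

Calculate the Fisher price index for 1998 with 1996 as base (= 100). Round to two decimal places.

Laspeyres component (base-period weights):
ΣP(1998)Q(1996) = 73.58×25 + 3852.63×11 + 4074.34×9 = 1839.5 + 42378.93 + 36669.06 = 80887.49
ΣP(1996)Q(1996) = 84.24×25 + 2747.01×11 + 3662.06×9 = 2106 + 30217.11 + 32958.54 = 65281.65
L = 80887.49 / 65281.65 × 100 = 123.9054
Paasche component (current-period weights):
ΣP(1998)Q(1998) = 73.58×22 + 3852.63×11 + 4074.34×8 = 1618.76 + 42378.93 + 32594.72 = 76592.41
ΣP(1996)Q(1998) = 84.24×22 + 2747.01×11 + 3662.06×8 = 1853.28 + 30217.11 + 29296.48 = 61366.87
P = 76592.41 / 61366.87 × 100 = 124.8107
Fisher = √(L × P) = √(123.9054 × 124.8107) = 124.3572

124.36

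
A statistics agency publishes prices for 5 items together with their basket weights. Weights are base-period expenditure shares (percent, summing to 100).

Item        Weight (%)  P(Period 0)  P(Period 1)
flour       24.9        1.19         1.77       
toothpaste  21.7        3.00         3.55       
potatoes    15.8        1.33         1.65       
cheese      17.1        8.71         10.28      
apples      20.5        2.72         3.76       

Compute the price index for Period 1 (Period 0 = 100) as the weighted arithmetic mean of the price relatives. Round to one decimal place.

130.8

flour: 24.9 × (1.77/1.19) = 24.9 × 1.487395 = 37.0361
toothpaste: 21.7 × (3.55/3.00) = 21.7 × 1.183333 = 25.6783
potatoes: 15.8 × (1.65/1.33) = 15.8 × 1.240602 = 19.6015
cheese: 17.1 × (10.28/8.71) = 17.1 × 1.180253 = 20.1823
apples: 20.5 × (3.76/2.72) = 20.5 × 1.382353 = 28.3382
Index = Σ wᵢ·(p₁ᵢ/p₀ᵢ) = 37.0361 + 25.6783 + 19.6015 + 20.1823 + 28.3382 = 130.8365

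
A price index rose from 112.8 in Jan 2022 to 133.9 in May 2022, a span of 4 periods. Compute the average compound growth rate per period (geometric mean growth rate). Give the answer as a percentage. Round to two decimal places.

4.38%

Growth factor = (133.9/112.8)^(1/4) = (1.187057)^(1/4) = 1.043801
Growth rate = 1.043801 − 1 = 0.043801 = 4.3801%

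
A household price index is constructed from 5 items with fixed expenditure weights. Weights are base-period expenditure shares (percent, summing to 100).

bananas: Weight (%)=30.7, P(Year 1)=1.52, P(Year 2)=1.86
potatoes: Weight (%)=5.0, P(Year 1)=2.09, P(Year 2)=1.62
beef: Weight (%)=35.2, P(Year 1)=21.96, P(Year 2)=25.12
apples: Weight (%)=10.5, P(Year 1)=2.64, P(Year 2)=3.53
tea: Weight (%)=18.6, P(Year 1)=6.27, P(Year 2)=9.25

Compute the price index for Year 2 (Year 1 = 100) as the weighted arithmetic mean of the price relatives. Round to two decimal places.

bananas: 30.7 × (1.86/1.52) = 30.7 × 1.223684 = 37.5671
potatoes: 5.0 × (1.62/2.09) = 5.0 × 0.775120 = 3.8756
beef: 35.2 × (25.12/21.96) = 35.2 × 1.143898 = 40.2652
apples: 10.5 × (3.53/2.64) = 10.5 × 1.337121 = 14.0398
tea: 18.6 × (9.25/6.27) = 18.6 × 1.475279 = 27.4402
Index = Σ wᵢ·(p₁ᵢ/p₀ᵢ) = 37.5671 + 3.8756 + 40.2652 + 14.0398 + 27.4402 = 123.1879

123.19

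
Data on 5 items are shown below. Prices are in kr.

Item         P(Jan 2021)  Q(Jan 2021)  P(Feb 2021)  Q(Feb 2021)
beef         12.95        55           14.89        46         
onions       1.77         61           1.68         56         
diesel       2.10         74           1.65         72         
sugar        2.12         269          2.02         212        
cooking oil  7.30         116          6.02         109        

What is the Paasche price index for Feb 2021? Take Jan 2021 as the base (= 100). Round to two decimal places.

Paasche price index uses current-period quantities as weights.
ΣP(Feb 2021)·Q(Feb 2021) = 14.89×46 + 1.68×56 + 1.65×72 + 2.02×212 + 6.02×109 = 684.94 + 94.08 + 118.8 + 428.24 + 656.18 = 1982.24
ΣP(Jan 2021)·Q(Feb 2021) = 12.95×46 + 1.77×56 + 2.10×72 + 2.12×212 + 7.30×109 = 595.7 + 99.12 + 151.2 + 449.44 + 795.7 = 2091.16
Index = 1982.24 / 2091.16 × 100 = 94.7914

94.79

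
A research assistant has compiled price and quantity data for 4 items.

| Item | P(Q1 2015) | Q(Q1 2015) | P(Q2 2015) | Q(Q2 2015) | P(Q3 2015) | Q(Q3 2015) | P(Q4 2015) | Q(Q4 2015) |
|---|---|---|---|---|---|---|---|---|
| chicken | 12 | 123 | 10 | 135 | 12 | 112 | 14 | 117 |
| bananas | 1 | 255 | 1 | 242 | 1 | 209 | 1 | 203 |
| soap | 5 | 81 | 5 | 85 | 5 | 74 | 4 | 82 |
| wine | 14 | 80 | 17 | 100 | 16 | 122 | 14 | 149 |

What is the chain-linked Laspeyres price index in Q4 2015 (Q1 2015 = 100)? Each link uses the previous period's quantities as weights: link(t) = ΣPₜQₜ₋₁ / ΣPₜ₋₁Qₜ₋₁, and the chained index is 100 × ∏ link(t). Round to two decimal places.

Link Q1 2015→Q2 2015:
ΣP(Q2 2015)Q(Q1 2015) = 10×123 + 1×255 + 5×81 + 17×80 = 1230 + 255 + 405 + 1360 = 3250
ΣP(Q1 2015)Q(Q1 2015) = 12×123 + 1×255 + 5×81 + 14×80 = 1476 + 255 + 405 + 1120 = 3256
link = 3250/3256 = 0.998157
Link Q2 2015→Q3 2015:
ΣP(Q3 2015)Q(Q2 2015) = 12×135 + 1×242 + 5×85 + 16×100 = 1620 + 242 + 425 + 1600 = 3887
ΣP(Q2 2015)Q(Q2 2015) = 10×135 + 1×242 + 5×85 + 17×100 = 1350 + 242 + 425 + 1700 = 3717
link = 3887/3717 = 1.045736
Link Q3 2015→Q4 2015:
ΣP(Q4 2015)Q(Q3 2015) = 14×112 + 1×209 + 4×74 + 14×122 = 1568 + 209 + 296 + 1708 = 3781
ΣP(Q3 2015)Q(Q3 2015) = 12×112 + 1×209 + 5×74 + 16×122 = 1344 + 209 + 370 + 1952 = 3875
link = 3781/3875 = 0.975742
Chained index = 100 × 0.998157 × 1.045736 × 0.975742 = 101.8488

101.85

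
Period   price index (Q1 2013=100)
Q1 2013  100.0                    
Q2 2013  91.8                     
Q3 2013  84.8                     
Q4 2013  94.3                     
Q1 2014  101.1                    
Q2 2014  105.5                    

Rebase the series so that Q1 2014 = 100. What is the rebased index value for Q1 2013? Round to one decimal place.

98.9

Rebased(Q1 2013) = 100.0 / 101.1 × 100 = 98.9120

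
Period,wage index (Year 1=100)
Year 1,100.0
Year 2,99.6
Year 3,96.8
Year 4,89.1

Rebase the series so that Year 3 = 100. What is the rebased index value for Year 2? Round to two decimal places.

Rebased(Year 2) = 99.6 / 96.8 × 100 = 102.8926

102.89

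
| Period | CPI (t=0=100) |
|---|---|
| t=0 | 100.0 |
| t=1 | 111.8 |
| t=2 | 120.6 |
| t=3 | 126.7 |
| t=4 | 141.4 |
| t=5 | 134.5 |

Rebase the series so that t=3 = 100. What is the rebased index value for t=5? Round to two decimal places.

Rebased(t=5) = 134.5 / 126.7 × 100 = 106.1563

106.16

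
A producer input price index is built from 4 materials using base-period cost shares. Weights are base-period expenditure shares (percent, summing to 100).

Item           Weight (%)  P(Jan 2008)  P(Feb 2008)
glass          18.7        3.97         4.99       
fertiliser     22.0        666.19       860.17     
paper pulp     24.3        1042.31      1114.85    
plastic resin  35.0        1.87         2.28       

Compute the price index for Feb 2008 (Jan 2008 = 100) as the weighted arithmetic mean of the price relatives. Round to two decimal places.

120.58

glass: 18.7 × (4.99/3.97) = 18.7 × 1.256927 = 23.5045
fertiliser: 22.0 × (860.17/666.19) = 22.0 × 1.291178 = 28.4059
paper pulp: 24.3 × (1114.85/1042.31) = 24.3 × 1.069595 = 25.9912
plastic resin: 35.0 × (2.28/1.87) = 35.0 × 1.219251 = 42.6738
Index = Σ wᵢ·(p₁ᵢ/p₀ᵢ) = 23.5045 + 28.4059 + 25.9912 + 42.6738 = 120.5754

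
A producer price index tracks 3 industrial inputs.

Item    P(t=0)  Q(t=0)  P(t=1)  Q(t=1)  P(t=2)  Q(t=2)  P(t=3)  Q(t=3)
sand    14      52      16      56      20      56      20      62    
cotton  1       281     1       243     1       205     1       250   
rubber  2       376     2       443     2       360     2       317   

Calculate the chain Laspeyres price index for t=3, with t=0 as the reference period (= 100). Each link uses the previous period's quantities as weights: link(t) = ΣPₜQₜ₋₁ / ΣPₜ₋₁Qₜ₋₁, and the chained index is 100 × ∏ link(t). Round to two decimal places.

117.62

Link t=0→t=1:
ΣP(t=1)Q(t=0) = 16×52 + 1×281 + 2×376 = 832 + 281 + 752 = 1865
ΣP(t=0)Q(t=0) = 14×52 + 1×281 + 2×376 = 728 + 281 + 752 = 1761
link = 1865/1761 = 1.059057
Link t=1→t=2:
ΣP(t=2)Q(t=1) = 20×56 + 1×243 + 2×443 = 1120 + 243 + 886 = 2249
ΣP(t=1)Q(t=1) = 16×56 + 1×243 + 2×443 = 896 + 243 + 886 = 2025
link = 2249/2025 = 1.110617
Link t=2→t=3:
ΣP(t=3)Q(t=2) = 20×56 + 1×205 + 2×360 = 1120 + 205 + 720 = 2045
ΣP(t=2)Q(t=2) = 20×56 + 1×205 + 2×360 = 1120 + 205 + 720 = 2045
link = 2045/2045 = 1.000000
Chained index = 100 × 1.059057 × 1.110617 × 1.000000 = 117.6207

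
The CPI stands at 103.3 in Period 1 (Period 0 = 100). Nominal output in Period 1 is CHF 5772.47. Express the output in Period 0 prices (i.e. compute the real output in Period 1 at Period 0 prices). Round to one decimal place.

Real = Nominal ÷ (Index/100) = 5772.47 ÷ (103.3/100)
     = 5772.47 ÷ 1.033 = 5588.0639

5588.1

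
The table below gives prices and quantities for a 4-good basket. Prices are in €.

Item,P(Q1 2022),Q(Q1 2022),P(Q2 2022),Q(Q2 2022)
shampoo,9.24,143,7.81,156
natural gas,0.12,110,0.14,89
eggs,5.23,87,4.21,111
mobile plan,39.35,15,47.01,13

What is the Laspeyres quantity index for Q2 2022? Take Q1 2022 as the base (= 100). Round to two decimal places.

Laspeyres quantity index uses base-period prices as weights.
ΣP(Q1 2022)·Q(Q2 2022) = 9.24×156 + 0.12×89 + 5.23×111 + 39.35×13 = 1441.44 + 10.68 + 580.53 + 511.55 = 2544.2
ΣP(Q1 2022)·Q(Q1 2022) = 9.24×143 + 0.12×110 + 5.23×87 + 39.35×15 = 1321.32 + 13.2 + 455.01 + 590.25 = 2379.78
Index = 2544.2 / 2379.78 × 100 = 106.9090

106.91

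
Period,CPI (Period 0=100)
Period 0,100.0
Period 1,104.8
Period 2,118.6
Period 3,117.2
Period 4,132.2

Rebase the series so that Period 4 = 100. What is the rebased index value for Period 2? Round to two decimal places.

Rebased(Period 2) = 118.6 / 132.2 × 100 = 89.7126

89.71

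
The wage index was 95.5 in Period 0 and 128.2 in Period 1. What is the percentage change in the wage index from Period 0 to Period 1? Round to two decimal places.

34.24%

Change = (128.2 − 95.5) / 95.5 × 100
       = 32.7 / 95.5 × 100 = 34.2408%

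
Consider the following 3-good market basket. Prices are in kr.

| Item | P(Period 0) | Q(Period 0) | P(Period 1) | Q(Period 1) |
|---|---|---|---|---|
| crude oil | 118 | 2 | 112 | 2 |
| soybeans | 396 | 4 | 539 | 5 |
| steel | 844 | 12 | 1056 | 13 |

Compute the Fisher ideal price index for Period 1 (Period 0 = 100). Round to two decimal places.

126.10

Laspeyres component (base-period weights):
ΣP(Period 1)Q(Period 0) = 112×2 + 539×4 + 1056×12 = 224 + 2156 + 12672 = 15052
ΣP(Period 0)Q(Period 0) = 118×2 + 396×4 + 844×12 = 236 + 1584 + 10128 = 11948
L = 15052 / 11948 × 100 = 125.9792
Paasche component (current-period weights):
ΣP(Period 1)Q(Period 1) = 112×2 + 539×5 + 1056×13 = 224 + 2695 + 13728 = 16647
ΣP(Period 0)Q(Period 1) = 118×2 + 396×5 + 844×13 = 236 + 1980 + 10972 = 13188
P = 16647 / 13188 × 100 = 126.2284
Fisher = √(L × P) = √(125.9792 × 126.2284) = 126.1038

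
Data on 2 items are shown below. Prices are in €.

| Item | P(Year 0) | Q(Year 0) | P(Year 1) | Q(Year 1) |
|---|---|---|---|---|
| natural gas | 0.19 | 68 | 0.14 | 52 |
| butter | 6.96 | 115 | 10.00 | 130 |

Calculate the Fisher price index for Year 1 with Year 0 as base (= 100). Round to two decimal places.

142.74

Laspeyres component (base-period weights):
ΣP(Year 1)Q(Year 0) = 0.14×68 + 10.00×115 = 9.52 + 1150 = 1159.52
ΣP(Year 0)Q(Year 0) = 0.19×68 + 6.96×115 = 12.92 + 800.4 = 813.32
L = 1159.52 / 813.32 × 100 = 142.5663
Paasche component (current-period weights):
ΣP(Year 1)Q(Year 1) = 0.14×52 + 10.00×130 = 7.28 + 1300 = 1307.28
ΣP(Year 0)Q(Year 1) = 0.19×52 + 6.96×130 = 9.88 + 904.8 = 914.68
P = 1307.28 / 914.68 × 100 = 142.9221
Fisher = √(L × P) = √(142.5663 × 142.9221) = 142.7441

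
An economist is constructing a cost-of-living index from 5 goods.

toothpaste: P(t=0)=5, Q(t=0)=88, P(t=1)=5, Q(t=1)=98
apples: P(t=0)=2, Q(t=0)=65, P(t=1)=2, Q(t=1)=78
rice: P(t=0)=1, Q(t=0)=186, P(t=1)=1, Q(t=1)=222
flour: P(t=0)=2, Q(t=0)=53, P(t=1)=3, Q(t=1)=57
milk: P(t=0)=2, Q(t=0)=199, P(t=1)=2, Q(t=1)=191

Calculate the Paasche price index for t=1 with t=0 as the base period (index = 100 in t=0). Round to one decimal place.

Paasche price index uses current-period quantities as weights.
ΣP(t=1)·Q(t=1) = 5×98 + 2×78 + 1×222 + 3×57 + 2×191 = 490 + 156 + 222 + 171 + 382 = 1421
ΣP(t=0)·Q(t=1) = 5×98 + 2×78 + 1×222 + 2×57 + 2×191 = 490 + 156 + 222 + 114 + 382 = 1364
Index = 1421 / 1364 × 100 = 104.1789

104.2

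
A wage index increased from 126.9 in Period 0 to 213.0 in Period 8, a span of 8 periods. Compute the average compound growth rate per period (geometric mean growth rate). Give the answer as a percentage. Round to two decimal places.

6.69%

Growth factor = (213.0/126.9)^(1/8) = (1.678487)^(1/8) = 1.066878
Growth rate = 1.066878 − 1 = 0.066878 = 6.6878%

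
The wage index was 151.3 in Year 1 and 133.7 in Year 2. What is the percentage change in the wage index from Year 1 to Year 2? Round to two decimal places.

-11.63%

Change = (133.7 − 151.3) / 151.3 × 100
       = -17.6 / 151.3 × 100 = -11.6325%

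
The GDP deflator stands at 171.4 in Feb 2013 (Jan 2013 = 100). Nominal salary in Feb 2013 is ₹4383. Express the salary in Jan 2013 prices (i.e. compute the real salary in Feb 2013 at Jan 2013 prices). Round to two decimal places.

2557.18

Real = Nominal ÷ (Index/100) = 4383 ÷ (171.4/100)
     = 4383 ÷ 1.714 = 2557.1762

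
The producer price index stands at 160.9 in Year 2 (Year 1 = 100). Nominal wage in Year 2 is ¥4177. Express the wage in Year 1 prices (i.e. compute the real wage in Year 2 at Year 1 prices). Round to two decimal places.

Real = Nominal ÷ (Index/100) = 4177 ÷ (160.9/100)
     = 4177 ÷ 1.609 = 2596.0224

2596.02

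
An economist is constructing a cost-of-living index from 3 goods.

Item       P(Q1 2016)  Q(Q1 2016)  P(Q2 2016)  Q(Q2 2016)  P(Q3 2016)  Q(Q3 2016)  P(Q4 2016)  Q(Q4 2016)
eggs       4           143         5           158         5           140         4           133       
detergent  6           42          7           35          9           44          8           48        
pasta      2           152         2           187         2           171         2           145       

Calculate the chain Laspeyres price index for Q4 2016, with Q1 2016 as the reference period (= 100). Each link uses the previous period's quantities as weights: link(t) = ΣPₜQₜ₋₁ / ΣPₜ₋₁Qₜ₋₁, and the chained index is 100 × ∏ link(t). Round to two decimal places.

Link Q1 2016→Q2 2016:
ΣP(Q2 2016)Q(Q1 2016) = 5×143 + 7×42 + 2×152 = 715 + 294 + 304 = 1313
ΣP(Q1 2016)Q(Q1 2016) = 4×143 + 6×42 + 2×152 = 572 + 252 + 304 = 1128
link = 1313/1128 = 1.164007
Link Q2 2016→Q3 2016:
ΣP(Q3 2016)Q(Q2 2016) = 5×158 + 9×35 + 2×187 = 790 + 315 + 374 = 1479
ΣP(Q2 2016)Q(Q2 2016) = 5×158 + 7×35 + 2×187 = 790 + 245 + 374 = 1409
link = 1479/1409 = 1.049681
Link Q3 2016→Q4 2016:
ΣP(Q4 2016)Q(Q3 2016) = 4×140 + 8×44 + 2×171 = 560 + 352 + 342 = 1254
ΣP(Q3 2016)Q(Q3 2016) = 5×140 + 9×44 + 2×171 = 700 + 396 + 342 = 1438
link = 1254/1438 = 0.872045
Chained index = 100 × 1.164007 × 1.049681 × 0.872045 = 106.5495

106.55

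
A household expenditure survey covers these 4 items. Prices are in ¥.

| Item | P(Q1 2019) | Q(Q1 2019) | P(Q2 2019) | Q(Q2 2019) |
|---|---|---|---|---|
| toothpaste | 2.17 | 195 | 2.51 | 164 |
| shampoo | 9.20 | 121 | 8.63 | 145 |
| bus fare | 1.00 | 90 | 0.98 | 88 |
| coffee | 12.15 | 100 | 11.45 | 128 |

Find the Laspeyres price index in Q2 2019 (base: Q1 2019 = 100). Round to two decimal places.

97.38

Laspeyres price index uses base-period quantities as weights.
ΣP(Q2 2019)·Q(Q1 2019) = 2.51×195 + 8.63×121 + 0.98×90 + 11.45×100 = 489.45 + 1044.23 + 88.2 + 1145 = 2766.88
ΣP(Q1 2019)·Q(Q1 2019) = 2.17×195 + 9.20×121 + 1.00×90 + 12.15×100 = 423.15 + 1113.2 + 90 + 1215 = 2841.35
Index = 2766.88 / 2841.35 × 100 = 97.3791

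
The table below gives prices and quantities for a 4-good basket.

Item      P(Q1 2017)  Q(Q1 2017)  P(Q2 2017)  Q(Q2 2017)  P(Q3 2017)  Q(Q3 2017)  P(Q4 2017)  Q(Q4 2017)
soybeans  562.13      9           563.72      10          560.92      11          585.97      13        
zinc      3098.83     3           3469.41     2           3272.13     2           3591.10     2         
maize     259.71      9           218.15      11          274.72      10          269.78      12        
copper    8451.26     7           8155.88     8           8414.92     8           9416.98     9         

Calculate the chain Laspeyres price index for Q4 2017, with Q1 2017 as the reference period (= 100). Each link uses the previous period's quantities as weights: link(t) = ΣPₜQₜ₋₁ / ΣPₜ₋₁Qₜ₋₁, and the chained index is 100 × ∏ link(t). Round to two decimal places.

111.89

Link Q1 2017→Q2 2017:
ΣP(Q2 2017)Q(Q1 2017) = 563.72×9 + 3469.41×3 + 218.15×9 + 8155.88×7 = 5073.48 + 10408.23 + 1963.35 + 57091.16 = 74536.22
ΣP(Q1 2017)Q(Q1 2017) = 562.13×9 + 3098.83×3 + 259.71×9 + 8451.26×7 = 5059.17 + 9296.49 + 2337.39 + 59158.82 = 75851.87
link = 74536.22/75851.87 = 0.982655
Link Q2 2017→Q3 2017:
ΣP(Q3 2017)Q(Q2 2017) = 560.92×10 + 3272.13×2 + 274.72×11 + 8414.92×8 = 5609.2 + 6544.26 + 3021.92 + 67319.36 = 82494.74
ΣP(Q2 2017)Q(Q2 2017) = 563.72×10 + 3469.41×2 + 218.15×11 + 8155.88×8 = 5637.2 + 6938.82 + 2399.65 + 65247.04 = 80222.71
link = 82494.74/80222.71 = 1.028322
Link Q3 2017→Q4 2017:
ΣP(Q4 2017)Q(Q3 2017) = 585.97×11 + 3591.10×2 + 269.78×10 + 9416.98×8 = 6445.67 + 7182.2 + 2697.8 + 75335.84 = 91661.51
ΣP(Q3 2017)Q(Q3 2017) = 560.92×11 + 3272.13×2 + 274.72×10 + 8414.92×8 = 6170.12 + 6544.26 + 2747.2 + 67319.36 = 82780.94
link = 91661.51/82780.94 = 1.107278
Chained index = 100 × 0.982655 × 1.028322 × 1.107278 = 111.8888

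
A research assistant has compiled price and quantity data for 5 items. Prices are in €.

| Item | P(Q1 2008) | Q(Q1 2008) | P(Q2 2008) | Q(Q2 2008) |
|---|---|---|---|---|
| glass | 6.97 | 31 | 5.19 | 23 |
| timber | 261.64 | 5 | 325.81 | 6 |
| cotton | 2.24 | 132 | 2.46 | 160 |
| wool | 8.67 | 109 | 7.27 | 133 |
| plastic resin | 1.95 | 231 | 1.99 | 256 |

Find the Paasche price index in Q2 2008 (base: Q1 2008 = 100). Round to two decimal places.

105.44

Paasche price index uses current-period quantities as weights.
ΣP(Q2 2008)·Q(Q2 2008) = 5.19×23 + 325.81×6 + 2.46×160 + 7.27×133 + 1.99×256 = 119.37 + 1954.86 + 393.6 + 966.91 + 509.44 = 3944.18
ΣP(Q1 2008)·Q(Q2 2008) = 6.97×23 + 261.64×6 + 2.24×160 + 8.67×133 + 1.95×256 = 160.31 + 1569.84 + 358.4 + 1153.11 + 499.2 = 3740.86
Index = 3944.18 / 3740.86 × 100 = 105.4351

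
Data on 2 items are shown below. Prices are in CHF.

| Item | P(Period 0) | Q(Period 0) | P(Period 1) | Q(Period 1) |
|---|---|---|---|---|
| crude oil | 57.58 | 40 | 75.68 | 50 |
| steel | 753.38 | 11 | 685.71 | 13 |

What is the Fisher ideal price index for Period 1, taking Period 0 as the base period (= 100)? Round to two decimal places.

100.00

Laspeyres component (base-period weights):
ΣP(Period 1)Q(Period 0) = 75.68×40 + 685.71×11 = 3027.2 + 7542.81 = 10570.01
ΣP(Period 0)Q(Period 0) = 57.58×40 + 753.38×11 = 2303.2 + 8287.18 = 10590.38
L = 10570.01 / 10590.38 × 100 = 99.8077
Paasche component (current-period weights):
ΣP(Period 1)Q(Period 1) = 75.68×50 + 685.71×13 = 3784 + 8914.23 = 12698.23
ΣP(Period 0)Q(Period 1) = 57.58×50 + 753.38×13 = 2879 + 9793.94 = 12672.94
P = 12698.23 / 12672.94 × 100 = 100.1996
Fisher = √(L × P) = √(99.8077 × 100.1996) = 100.0034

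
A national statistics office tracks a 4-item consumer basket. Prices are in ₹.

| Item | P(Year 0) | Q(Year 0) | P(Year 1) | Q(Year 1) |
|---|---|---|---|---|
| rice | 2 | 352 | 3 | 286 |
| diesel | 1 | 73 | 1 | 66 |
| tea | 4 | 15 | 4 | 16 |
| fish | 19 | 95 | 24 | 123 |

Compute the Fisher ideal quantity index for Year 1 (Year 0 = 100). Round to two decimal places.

Laspeyres component (base-period weights):
ΣP(Year 0)Q(Year 1) = 2×286 + 1×66 + 4×16 + 19×123 = 572 + 66 + 64 + 2337 = 3039
ΣP(Year 0)Q(Year 0) = 2×352 + 1×73 + 4×15 + 19×95 = 704 + 73 + 60 + 1805 = 2642
L = 3039 / 2642 × 100 = 115.0265
Paasche component (current-period weights):
ΣP(Year 1)Q(Year 1) = 3×286 + 1×66 + 4×16 + 24×123 = 858 + 66 + 64 + 2952 = 3940
ΣP(Year 1)Q(Year 0) = 3×352 + 1×73 + 4×15 + 24×95 = 1056 + 73 + 60 + 2280 = 3469
P = 3940 / 3469 × 100 = 113.5774
Fisher = √(L × P) = √(115.0265 × 113.5774) = 114.2997

114.30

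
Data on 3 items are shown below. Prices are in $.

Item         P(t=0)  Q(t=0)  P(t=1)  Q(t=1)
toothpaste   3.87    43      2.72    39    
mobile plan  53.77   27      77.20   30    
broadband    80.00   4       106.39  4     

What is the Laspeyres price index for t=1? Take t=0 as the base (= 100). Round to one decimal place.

135.5

Laspeyres price index uses base-period quantities as weights.
ΣP(t=1)·Q(t=0) = 2.72×43 + 77.20×27 + 106.39×4 = 116.96 + 2084.4 + 425.56 = 2626.92
ΣP(t=0)·Q(t=0) = 3.87×43 + 53.77×27 + 80.00×4 = 166.41 + 1451.79 + 320 = 1938.2
Index = 2626.92 / 1938.2 × 100 = 135.5340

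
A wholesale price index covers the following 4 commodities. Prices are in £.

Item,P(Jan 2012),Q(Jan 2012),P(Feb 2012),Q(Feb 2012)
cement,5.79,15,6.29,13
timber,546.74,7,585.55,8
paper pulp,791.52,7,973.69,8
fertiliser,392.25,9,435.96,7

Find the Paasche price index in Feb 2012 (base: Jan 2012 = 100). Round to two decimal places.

Paasche price index uses current-period quantities as weights.
ΣP(Feb 2012)·Q(Feb 2012) = 6.29×13 + 585.55×8 + 973.69×8 + 435.96×7 = 81.77 + 4684.4 + 7789.52 + 3051.72 = 15607.41
ΣP(Jan 2012)·Q(Feb 2012) = 5.79×13 + 546.74×8 + 791.52×8 + 392.25×7 = 75.27 + 4373.92 + 6332.16 + 2745.75 = 13527.1
Index = 15607.41 / 13527.1 × 100 = 115.3788

115.38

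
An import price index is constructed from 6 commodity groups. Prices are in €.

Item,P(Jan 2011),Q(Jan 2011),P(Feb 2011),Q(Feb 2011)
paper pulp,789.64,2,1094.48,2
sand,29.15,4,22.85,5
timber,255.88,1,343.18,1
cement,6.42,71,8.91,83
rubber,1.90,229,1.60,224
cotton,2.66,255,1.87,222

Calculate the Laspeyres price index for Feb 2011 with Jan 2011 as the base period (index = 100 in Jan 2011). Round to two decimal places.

Laspeyres price index uses base-period quantities as weights.
ΣP(Feb 2011)·Q(Jan 2011) = 1094.48×2 + 22.85×4 + 343.18×1 + 8.91×71 + 1.60×229 + 1.87×255 = 2188.96 + 91.4 + 343.18 + 632.61 + 366.4 + 476.85 = 4099.4
ΣP(Jan 2011)·Q(Jan 2011) = 789.64×2 + 29.15×4 + 255.88×1 + 6.42×71 + 1.90×229 + 2.66×255 = 1579.28 + 116.6 + 255.88 + 455.82 + 435.1 + 678.3 = 3520.98
Index = 4099.4 / 3520.98 × 100 = 116.4278

116.43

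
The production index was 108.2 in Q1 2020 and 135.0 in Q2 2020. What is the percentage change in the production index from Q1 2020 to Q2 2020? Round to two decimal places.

Change = (135.0 − 108.2) / 108.2 × 100
       = 26.8 / 108.2 × 100 = 24.7689%

24.77%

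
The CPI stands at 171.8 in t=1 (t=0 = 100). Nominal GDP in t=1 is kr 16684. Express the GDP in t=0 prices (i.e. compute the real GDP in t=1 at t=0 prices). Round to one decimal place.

Real = Nominal ÷ (Index/100) = 16684 ÷ (171.8/100)
     = 16684 ÷ 1.718 = 9711.2922

9711.3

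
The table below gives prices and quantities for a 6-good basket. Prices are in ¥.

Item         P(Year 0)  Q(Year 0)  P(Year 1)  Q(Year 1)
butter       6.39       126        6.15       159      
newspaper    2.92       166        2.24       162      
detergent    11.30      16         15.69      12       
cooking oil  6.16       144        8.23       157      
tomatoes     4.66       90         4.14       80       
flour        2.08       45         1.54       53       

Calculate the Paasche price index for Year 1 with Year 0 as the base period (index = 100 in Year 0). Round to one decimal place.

105.2

Paasche price index uses current-period quantities as weights.
ΣP(Year 1)·Q(Year 1) = 6.15×159 + 2.24×162 + 15.69×12 + 8.23×157 + 4.14×80 + 1.54×53 = 977.85 + 362.88 + 188.28 + 1292.11 + 331.2 + 81.62 = 3233.94
ΣP(Year 0)·Q(Year 1) = 6.39×159 + 2.92×162 + 11.30×12 + 6.16×157 + 4.66×80 + 2.08×53 = 1016.01 + 473.04 + 135.6 + 967.12 + 372.8 + 110.24 = 3074.81
Index = 3233.94 / 3074.81 × 100 = 105.1753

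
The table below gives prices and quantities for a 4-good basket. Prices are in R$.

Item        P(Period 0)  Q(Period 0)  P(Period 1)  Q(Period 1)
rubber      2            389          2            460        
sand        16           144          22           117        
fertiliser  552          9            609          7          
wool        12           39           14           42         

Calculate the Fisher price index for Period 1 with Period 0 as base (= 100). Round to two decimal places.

Laspeyres component (base-period weights):
ΣP(Period 1)Q(Period 0) = 2×389 + 22×144 + 609×9 + 14×39 = 778 + 3168 + 5481 + 546 = 9973
ΣP(Period 0)Q(Period 0) = 2×389 + 16×144 + 552×9 + 12×39 = 778 + 2304 + 4968 + 468 = 8518
L = 9973 / 8518 × 100 = 117.0815
Paasche component (current-period weights):
ΣP(Period 1)Q(Period 1) = 2×460 + 22×117 + 609×7 + 14×42 = 920 + 2574 + 4263 + 588 = 8345
ΣP(Period 0)Q(Period 1) = 2×460 + 16×117 + 552×7 + 12×42 = 920 + 1872 + 3864 + 504 = 7160
P = 8345 / 7160 × 100 = 116.5503
Fisher = √(L × P) = √(117.0815 × 116.5503) = 116.8156

116.82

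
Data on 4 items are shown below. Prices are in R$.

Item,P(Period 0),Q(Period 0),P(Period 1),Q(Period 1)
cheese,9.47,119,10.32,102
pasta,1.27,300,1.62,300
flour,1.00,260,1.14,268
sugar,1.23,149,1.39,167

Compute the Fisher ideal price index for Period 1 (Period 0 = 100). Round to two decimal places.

113.86

Laspeyres component (base-period weights):
ΣP(Period 1)Q(Period 0) = 10.32×119 + 1.62×300 + 1.14×260 + 1.39×149 = 1228.08 + 486 + 296.4 + 207.11 = 2217.59
ΣP(Period 0)Q(Period 0) = 9.47×119 + 1.27×300 + 1.00×260 + 1.23×149 = 1126.93 + 381 + 260 + 183.27 = 1951.2
L = 2217.59 / 1951.2 × 100 = 113.6526
Paasche component (current-period weights):
ΣP(Period 1)Q(Period 1) = 10.32×102 + 1.62×300 + 1.14×268 + 1.39×167 = 1052.64 + 486 + 305.52 + 232.13 = 2076.29
ΣP(Period 0)Q(Period 1) = 9.47×102 + 1.27×300 + 1.00×268 + 1.23×167 = 965.94 + 381 + 268 + 205.41 = 1820.35
P = 2076.29 / 1820.35 × 100 = 114.0599
Fisher = √(L × P) = √(113.6526 × 114.0599) = 113.8561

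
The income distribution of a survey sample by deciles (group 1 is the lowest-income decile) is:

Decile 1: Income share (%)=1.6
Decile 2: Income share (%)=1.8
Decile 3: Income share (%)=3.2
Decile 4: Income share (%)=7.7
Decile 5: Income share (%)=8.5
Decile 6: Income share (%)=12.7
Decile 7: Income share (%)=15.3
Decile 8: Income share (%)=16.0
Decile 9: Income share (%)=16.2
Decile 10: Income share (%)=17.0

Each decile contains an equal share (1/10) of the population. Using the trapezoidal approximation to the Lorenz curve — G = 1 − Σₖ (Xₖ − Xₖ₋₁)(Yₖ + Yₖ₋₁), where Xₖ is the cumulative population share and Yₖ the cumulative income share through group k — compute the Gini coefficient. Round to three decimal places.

Cumulative income shares Yₖ: 0.0160, 0.0340, 0.0660, 0.1430, 0.2280, 0.3550, 0.5080, 0.6680, 0.8300, 1.0000
Σ (Xₖ−Xₖ₋₁)(Yₖ+Yₖ₋₁) = (1/10)(0.0160+0.0000) + (1/10)(0.0340+0.0160) + (1/10)(0.0660+0.0340) + (1/10)(0.1430+0.0660) + (1/10)(0.2280+0.1430) + (1/10)(0.3550+0.2280) + (1/10)(0.5080+0.3550) + (1/10)(0.6680+0.5080) + (1/10)(0.8300+0.6680) + (1/10)(1.0000+0.8300)
  = 0.0016 + 0.0050 + 0.0100 + 0.0209 + 0.0371 + 0.0583 + 0.0863 + 0.1176 + 0.1498 + 0.1830 = 0.6696
G = 1 − 0.6696 = 0.3304

0.330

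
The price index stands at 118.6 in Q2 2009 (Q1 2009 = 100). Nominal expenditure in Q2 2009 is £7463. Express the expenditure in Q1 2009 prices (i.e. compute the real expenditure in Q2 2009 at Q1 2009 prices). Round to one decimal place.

6292.6

Real = Nominal ÷ (Index/100) = 7463 ÷ (118.6/100)
     = 7463 ÷ 1.186 = 6292.5801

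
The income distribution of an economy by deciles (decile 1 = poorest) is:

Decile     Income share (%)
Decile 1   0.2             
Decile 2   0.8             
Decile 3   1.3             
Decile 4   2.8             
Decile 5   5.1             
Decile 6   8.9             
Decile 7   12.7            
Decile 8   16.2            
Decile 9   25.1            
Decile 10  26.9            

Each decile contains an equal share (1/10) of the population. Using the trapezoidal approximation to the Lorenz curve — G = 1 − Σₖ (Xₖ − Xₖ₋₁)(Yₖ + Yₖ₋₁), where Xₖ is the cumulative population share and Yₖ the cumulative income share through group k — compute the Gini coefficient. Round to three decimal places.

0.518

Cumulative income shares Yₖ: 0.0020, 0.0100, 0.0230, 0.0510, 0.1020, 0.1910, 0.3180, 0.4800, 0.7310, 1.0000
Σ (Xₖ−Xₖ₋₁)(Yₖ+Yₖ₋₁) = (1/10)(0.0020+0.0000) + (1/10)(0.0100+0.0020) + (1/10)(0.0230+0.0100) + (1/10)(0.0510+0.0230) + (1/10)(0.1020+0.0510) + (1/10)(0.1910+0.1020) + (1/10)(0.3180+0.1910) + (1/10)(0.4800+0.3180) + (1/10)(0.7310+0.4800) + (1/10)(1.0000+0.7310)
  = 0.0002 + 0.0012 + 0.0033 + 0.0074 + 0.0153 + 0.0293 + 0.0509 + 0.0798 + 0.1211 + 0.1731 = 0.4816
G = 1 − 0.4816 = 0.5184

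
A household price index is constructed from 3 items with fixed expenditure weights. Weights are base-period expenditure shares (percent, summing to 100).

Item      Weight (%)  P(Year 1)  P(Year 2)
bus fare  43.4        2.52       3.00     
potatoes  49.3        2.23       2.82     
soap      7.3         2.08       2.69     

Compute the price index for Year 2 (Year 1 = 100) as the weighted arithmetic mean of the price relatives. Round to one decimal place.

bus fare: 43.4 × (3.00/2.52) = 43.4 × 1.190476 = 51.6667
potatoes: 49.3 × (2.82/2.23) = 49.3 × 1.264574 = 62.3435
soap: 7.3 × (2.69/2.08) = 7.3 × 1.293269 = 9.4409
Index = Σ wᵢ·(p₁ᵢ/p₀ᵢ) = 51.6667 + 62.3435 + 9.4409 = 123.4510

123.5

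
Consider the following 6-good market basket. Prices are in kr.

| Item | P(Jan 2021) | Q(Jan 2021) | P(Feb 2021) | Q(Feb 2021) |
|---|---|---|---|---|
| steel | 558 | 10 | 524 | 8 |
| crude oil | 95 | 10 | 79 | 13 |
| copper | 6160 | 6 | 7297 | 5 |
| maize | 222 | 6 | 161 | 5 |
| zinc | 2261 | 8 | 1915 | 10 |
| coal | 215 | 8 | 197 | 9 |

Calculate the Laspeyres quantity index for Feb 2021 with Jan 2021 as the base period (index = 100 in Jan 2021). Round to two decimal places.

Laspeyres quantity index uses base-period prices as weights.
ΣP(Jan 2021)·Q(Feb 2021) = 558×8 + 95×13 + 6160×5 + 222×5 + 2261×10 + 215×9 = 4464 + 1235 + 30800 + 1110 + 22610 + 1935 = 62154
ΣP(Jan 2021)·Q(Jan 2021) = 558×10 + 95×10 + 6160×6 + 222×6 + 2261×8 + 215×8 = 5580 + 950 + 36960 + 1332 + 18088 + 1720 = 64630
Index = 62154 / 64630 × 100 = 96.1690

96.17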